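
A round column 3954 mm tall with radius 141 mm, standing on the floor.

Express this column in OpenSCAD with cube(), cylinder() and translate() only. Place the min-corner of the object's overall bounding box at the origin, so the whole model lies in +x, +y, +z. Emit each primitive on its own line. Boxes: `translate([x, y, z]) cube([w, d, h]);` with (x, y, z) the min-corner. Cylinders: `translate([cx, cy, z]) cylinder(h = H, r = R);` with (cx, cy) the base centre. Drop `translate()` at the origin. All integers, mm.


translate([141, 141, 0]) cylinder(h = 3954, r = 141);


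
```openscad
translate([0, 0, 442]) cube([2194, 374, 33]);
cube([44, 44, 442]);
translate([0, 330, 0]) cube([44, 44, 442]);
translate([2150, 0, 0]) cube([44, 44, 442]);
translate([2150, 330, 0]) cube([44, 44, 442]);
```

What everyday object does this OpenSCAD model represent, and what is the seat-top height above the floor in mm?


A bench. The seat-top height is 475 mm.

A long slab on four corner posts — a bench. The slab sits at z = 442 with thickness 33, so the top is 442 + 33 = 475 mm.


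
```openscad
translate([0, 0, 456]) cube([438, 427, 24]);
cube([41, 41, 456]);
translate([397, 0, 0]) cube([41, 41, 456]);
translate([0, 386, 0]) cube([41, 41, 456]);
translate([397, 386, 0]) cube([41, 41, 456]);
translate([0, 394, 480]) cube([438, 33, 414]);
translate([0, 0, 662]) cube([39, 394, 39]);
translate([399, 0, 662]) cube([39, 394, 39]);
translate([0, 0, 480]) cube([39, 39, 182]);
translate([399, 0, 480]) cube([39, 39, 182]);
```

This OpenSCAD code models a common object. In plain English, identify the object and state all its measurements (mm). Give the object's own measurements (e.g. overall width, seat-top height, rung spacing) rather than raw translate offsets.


A chair. The seat is a 438×427×24 mm slab with its top at z = 480 mm, on four 41×41 mm corner legs (flush with the seat edges, standing on z = 0). A flat backrest 33 mm thick, 414 mm tall, spans the full seat width and rises from the seat top along its +y edge, rear face flush with the rear of the seat. Two armrests of 39×39 mm section run along each side from the seat's front edge to the front of the backrest, top faces 221 mm above the seat top and outer faces flush with the seat's x-edges; a 39×39 mm post under the front of each armrest stands on the seat at the front corner.


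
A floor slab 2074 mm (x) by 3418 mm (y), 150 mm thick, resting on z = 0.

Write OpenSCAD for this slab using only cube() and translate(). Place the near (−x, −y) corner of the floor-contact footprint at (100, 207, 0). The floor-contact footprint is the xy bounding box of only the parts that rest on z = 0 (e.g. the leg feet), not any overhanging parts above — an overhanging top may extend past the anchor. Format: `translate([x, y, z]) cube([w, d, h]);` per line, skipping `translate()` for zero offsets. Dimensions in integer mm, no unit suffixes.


translate([100, 207, 0]) cube([2074, 3418, 150]);


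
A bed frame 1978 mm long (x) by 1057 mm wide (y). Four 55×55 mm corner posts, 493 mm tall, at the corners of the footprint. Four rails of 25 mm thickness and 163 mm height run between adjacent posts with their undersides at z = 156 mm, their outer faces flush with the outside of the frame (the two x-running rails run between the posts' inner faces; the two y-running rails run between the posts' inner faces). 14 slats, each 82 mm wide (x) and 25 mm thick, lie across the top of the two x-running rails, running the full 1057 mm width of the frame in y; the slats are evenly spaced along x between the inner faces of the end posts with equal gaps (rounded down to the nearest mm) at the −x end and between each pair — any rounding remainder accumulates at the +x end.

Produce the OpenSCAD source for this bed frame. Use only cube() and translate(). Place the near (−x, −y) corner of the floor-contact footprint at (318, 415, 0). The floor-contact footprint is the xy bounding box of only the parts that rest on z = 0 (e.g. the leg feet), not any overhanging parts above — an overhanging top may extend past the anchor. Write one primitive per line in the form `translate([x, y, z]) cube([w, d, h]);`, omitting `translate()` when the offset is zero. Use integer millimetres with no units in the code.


translate([318, 415, 0]) cube([55, 55, 493]);
translate([318, 1417, 0]) cube([55, 55, 493]);
translate([2241, 415, 0]) cube([55, 55, 493]);
translate([2241, 1417, 0]) cube([55, 55, 493]);
translate([373, 415, 156]) cube([1868, 25, 163]);
translate([373, 1447, 156]) cube([1868, 25, 163]);
translate([318, 470, 156]) cube([25, 947, 163]);
translate([2271, 470, 156]) cube([25, 947, 163]);
translate([421, 415, 319]) cube([82, 1057, 25]);
translate([551, 415, 319]) cube([82, 1057, 25]);
translate([681, 415, 319]) cube([82, 1057, 25]);
translate([811, 415, 319]) cube([82, 1057, 25]);
translate([941, 415, 319]) cube([82, 1057, 25]);
translate([1071, 415, 319]) cube([82, 1057, 25]);
translate([1201, 415, 319]) cube([82, 1057, 25]);
translate([1331, 415, 319]) cube([82, 1057, 25]);
translate([1461, 415, 319]) cube([82, 1057, 25]);
translate([1591, 415, 319]) cube([82, 1057, 25]);
translate([1721, 415, 319]) cube([82, 1057, 25]);
translate([1851, 415, 319]) cube([82, 1057, 25]);
translate([1981, 415, 319]) cube([82, 1057, 25]);
translate([2111, 415, 319]) cube([82, 1057, 25]);


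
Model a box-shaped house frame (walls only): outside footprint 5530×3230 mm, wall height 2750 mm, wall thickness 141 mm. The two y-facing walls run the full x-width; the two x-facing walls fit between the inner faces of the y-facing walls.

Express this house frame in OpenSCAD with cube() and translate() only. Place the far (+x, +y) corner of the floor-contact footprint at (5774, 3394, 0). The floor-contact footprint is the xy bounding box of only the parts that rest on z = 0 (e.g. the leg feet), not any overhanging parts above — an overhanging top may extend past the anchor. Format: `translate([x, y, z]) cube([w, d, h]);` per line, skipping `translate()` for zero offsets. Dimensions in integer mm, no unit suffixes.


translate([244, 164, 0]) cube([5530, 141, 2750]);
translate([244, 3253, 0]) cube([5530, 141, 2750]);
translate([244, 305, 0]) cube([141, 2948, 2750]);
translate([5633, 305, 0]) cube([141, 2948, 2750]);


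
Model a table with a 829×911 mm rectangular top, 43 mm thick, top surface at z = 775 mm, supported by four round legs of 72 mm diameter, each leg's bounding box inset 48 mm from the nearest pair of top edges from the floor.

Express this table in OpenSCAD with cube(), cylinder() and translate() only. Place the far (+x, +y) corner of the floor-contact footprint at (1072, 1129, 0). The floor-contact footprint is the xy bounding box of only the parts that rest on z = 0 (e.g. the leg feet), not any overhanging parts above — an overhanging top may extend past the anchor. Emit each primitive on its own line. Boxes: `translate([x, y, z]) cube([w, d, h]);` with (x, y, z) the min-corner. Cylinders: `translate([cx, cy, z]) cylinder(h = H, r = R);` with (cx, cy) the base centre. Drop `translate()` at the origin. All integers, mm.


// leg_h = 775 - 43 = 732
translate([291, 266, 732]) cube([829, 911, 43]);
translate([375, 350, 0]) cylinder(h = 732, r = 36);
translate([1036, 350, 0]) cylinder(h = 732, r = 36);
translate([375, 1093, 0]) cylinder(h = 732, r = 36);
translate([1036, 1093, 0]) cylinder(h = 732, r = 36);


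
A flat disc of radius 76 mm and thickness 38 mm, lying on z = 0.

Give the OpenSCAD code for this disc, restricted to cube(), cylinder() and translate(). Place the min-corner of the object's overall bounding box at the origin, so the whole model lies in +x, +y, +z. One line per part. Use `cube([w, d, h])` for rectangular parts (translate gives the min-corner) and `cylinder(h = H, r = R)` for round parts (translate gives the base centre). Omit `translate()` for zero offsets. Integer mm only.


translate([76, 76, 0]) cylinder(h = 38, r = 76);


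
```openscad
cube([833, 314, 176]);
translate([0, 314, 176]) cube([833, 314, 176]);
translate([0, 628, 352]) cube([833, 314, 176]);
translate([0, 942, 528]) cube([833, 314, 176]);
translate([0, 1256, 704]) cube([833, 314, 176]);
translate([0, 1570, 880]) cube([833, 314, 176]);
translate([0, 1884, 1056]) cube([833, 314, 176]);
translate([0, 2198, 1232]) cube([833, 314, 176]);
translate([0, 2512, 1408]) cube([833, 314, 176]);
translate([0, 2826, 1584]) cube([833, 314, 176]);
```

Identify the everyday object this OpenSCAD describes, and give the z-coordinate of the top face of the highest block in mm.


A staircase. The total rise is 1760 mm.

10 identical blocks, each offset up and back from the previous — a staircase. Each step is 176 mm tall and there are 10 of them, so the total rise is 10 × 176 = 1760 mm.


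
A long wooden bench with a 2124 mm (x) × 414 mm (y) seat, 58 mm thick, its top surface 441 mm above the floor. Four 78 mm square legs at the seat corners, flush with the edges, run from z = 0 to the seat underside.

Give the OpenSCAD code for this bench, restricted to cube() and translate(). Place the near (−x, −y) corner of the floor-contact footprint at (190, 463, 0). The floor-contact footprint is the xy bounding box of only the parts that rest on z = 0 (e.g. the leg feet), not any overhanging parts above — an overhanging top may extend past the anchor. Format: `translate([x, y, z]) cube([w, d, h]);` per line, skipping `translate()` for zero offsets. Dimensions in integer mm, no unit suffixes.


// leg_h = 441 − 58 = 383
translate([190, 463, 383]) cube([2124, 414, 58]);
translate([190, 463, 0]) cube([78, 78, 383]);
translate([190, 799, 0]) cube([78, 78, 383]);
translate([2236, 463, 0]) cube([78, 78, 383]);
translate([2236, 799, 0]) cube([78, 78, 383]);


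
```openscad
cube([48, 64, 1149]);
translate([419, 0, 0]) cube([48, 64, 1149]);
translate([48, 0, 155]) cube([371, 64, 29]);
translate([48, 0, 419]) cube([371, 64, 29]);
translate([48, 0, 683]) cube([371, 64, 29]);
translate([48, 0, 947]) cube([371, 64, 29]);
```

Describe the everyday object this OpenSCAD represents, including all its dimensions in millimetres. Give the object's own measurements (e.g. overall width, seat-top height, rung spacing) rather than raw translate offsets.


A straight ladder. Two 48×64 mm vertical rails, 1149 mm tall, stand 467 mm apart (outside-to-outside) with their front faces coplanar on the −y side. 4 rungs, each 64 mm deep and 29 mm tall, span between the inner faces of the rails, front faces flush with the rails. The lowest rung's underside is at z = 155 mm and rungs are spaced 264 mm apart (underside to underside).


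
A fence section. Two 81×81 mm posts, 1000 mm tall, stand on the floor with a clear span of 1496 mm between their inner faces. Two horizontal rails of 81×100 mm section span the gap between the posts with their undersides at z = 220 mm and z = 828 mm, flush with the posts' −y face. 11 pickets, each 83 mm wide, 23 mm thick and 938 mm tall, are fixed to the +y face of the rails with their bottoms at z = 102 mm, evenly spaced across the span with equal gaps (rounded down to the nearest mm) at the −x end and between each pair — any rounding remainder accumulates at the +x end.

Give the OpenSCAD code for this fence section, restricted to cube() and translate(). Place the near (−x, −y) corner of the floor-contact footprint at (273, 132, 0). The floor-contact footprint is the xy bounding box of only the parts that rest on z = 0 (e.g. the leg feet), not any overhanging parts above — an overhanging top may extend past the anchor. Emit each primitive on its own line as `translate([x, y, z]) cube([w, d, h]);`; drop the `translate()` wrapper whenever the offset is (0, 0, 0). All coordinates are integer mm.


translate([273, 132, 0]) cube([81, 81, 1000]);
translate([1850, 132, 0]) cube([81, 81, 1000]);
translate([354, 132, 220]) cube([1496, 81, 100]);
translate([354, 132, 828]) cube([1496, 81, 100]);
translate([402, 213, 102]) cube([83, 23, 938]);
translate([533, 213, 102]) cube([83, 23, 938]);
translate([664, 213, 102]) cube([83, 23, 938]);
translate([795, 213, 102]) cube([83, 23, 938]);
translate([926, 213, 102]) cube([83, 23, 938]);
translate([1057, 213, 102]) cube([83, 23, 938]);
translate([1188, 213, 102]) cube([83, 23, 938]);
translate([1319, 213, 102]) cube([83, 23, 938]);
translate([1450, 213, 102]) cube([83, 23, 938]);
translate([1581, 213, 102]) cube([83, 23, 938]);
translate([1712, 213, 102]) cube([83, 23, 938]);


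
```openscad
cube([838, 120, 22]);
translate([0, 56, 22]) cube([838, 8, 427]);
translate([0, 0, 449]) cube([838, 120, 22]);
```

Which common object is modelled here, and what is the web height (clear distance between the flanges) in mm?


An I-beam. The web height is 427 mm.

Two wide flanges with a thin centred web — an I-beam. Overall 471 mm minus two 22 mm flanges gives a web of 471 − 2·22 = 427 mm.


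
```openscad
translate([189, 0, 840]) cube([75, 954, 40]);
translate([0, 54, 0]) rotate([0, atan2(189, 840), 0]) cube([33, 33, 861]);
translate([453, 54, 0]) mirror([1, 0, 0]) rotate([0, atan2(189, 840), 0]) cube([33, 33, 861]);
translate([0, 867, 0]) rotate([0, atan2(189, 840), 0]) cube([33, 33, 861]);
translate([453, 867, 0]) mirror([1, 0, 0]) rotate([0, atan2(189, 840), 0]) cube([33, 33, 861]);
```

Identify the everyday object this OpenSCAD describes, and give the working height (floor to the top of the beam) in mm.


A sawhorse. The overall height is 880 mm.

A beam across two mirrored pairs of raked legs — a sawhorse. The beam's underside is at z = 840 (matching the legs' vertical rise in atan2(189, 840)) and the beam is 40 mm tall, so its top is at 840 + 40 = 880 mm. The raked legs top out at the beam's underside, so that is the highest point.


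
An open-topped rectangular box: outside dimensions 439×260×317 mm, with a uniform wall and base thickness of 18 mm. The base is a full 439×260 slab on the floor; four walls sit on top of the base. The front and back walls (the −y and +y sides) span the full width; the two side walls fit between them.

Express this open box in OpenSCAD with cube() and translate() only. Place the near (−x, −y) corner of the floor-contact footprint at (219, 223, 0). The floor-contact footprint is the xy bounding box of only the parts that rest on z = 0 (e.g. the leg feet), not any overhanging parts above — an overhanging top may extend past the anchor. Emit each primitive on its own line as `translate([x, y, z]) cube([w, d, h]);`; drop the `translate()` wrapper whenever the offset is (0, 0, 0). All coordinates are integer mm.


translate([219, 223, 0]) cube([439, 260, 18]);
translate([219, 223, 18]) cube([439, 18, 299]);
translate([219, 465, 18]) cube([439, 18, 299]);
translate([219, 241, 18]) cube([18, 224, 299]);
translate([640, 241, 18]) cube([18, 224, 299]);


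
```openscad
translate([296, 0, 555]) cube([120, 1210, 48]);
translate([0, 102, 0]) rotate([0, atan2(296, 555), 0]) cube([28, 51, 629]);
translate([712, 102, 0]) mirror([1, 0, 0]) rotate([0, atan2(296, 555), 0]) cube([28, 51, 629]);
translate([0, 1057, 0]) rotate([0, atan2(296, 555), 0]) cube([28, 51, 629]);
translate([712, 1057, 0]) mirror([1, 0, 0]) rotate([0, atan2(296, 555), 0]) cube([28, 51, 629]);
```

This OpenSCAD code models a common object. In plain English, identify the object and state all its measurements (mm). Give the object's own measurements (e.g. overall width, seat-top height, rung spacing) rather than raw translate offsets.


A sawhorse. A 120×1210×48 mm beam (x, y, z) sits on two A-frame leg pairs. Each pair is two raked legs of 28×51 mm section (51 mm along y) splaying symmetrically in x. Each leg rises 555 mm vertically over 296 mm of horizontal reach and is 629 mm long along its own axis. Every leg's outer bottom edge rests on the floor and its outer top edge meets a bottom edge of the beam — the left legs (tilting toward +x) meet the beam's −x bottom edge, the right legs (their mirror images, tilting toward −x) meet its +x bottom edge — so the leg tops tuck under the beam, the beam's underside is 555 mm above the floor, and the feet are 712 mm apart outside-to-outside with the beam centred between them. The two leg pairs are set in 102 mm from either end of the beam.


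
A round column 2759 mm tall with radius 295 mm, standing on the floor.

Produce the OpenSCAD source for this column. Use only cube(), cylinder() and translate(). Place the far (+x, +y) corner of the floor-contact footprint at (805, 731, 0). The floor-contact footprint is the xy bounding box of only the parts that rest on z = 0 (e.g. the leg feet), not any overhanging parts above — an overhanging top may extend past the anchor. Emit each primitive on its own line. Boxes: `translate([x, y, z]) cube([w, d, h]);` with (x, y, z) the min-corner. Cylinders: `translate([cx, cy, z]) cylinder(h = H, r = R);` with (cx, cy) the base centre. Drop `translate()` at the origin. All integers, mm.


translate([510, 436, 0]) cylinder(h = 2759, r = 295);


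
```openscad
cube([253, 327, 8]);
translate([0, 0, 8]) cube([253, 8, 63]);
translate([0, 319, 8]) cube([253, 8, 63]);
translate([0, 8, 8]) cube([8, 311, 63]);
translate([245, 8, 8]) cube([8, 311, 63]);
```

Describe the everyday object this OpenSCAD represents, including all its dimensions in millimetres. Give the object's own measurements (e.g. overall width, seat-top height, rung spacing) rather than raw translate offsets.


An open-topped rectangular box: outside dimensions 253×327×71 mm, with a uniform wall and base thickness of 8 mm. The base is a full 253×327 slab on the floor; four walls sit on top of the base. The front and back walls (the −y and +y sides) span the full width; the two side walls fit between them.


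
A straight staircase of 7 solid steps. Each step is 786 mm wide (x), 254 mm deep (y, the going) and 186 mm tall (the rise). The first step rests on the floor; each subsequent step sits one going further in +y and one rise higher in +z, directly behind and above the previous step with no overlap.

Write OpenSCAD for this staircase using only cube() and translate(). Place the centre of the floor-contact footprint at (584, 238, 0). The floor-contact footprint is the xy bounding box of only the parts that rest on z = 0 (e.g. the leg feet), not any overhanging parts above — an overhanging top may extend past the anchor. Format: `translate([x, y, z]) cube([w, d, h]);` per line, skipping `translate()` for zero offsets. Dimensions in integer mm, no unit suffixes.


translate([191, 111, 0]) cube([786, 254, 186]);
translate([191, 365, 186]) cube([786, 254, 186]);
translate([191, 619, 372]) cube([786, 254, 186]);
translate([191, 873, 558]) cube([786, 254, 186]);
translate([191, 1127, 744]) cube([786, 254, 186]);
translate([191, 1381, 930]) cube([786, 254, 186]);
translate([191, 1635, 1116]) cube([786, 254, 186]);


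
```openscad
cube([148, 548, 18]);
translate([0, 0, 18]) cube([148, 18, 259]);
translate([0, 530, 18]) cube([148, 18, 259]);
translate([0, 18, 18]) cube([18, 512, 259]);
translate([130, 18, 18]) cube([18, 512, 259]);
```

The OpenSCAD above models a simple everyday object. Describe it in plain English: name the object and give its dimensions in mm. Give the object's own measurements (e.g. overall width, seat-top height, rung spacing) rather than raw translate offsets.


An open-topped rectangular box: outside dimensions 148×548×277 mm, with a uniform wall and base thickness of 18 mm. The base is a full 148×548 slab on the floor; four walls sit on top of the base. The front and back walls (the −y and +y sides) span the full width; the two side walls fit between them.


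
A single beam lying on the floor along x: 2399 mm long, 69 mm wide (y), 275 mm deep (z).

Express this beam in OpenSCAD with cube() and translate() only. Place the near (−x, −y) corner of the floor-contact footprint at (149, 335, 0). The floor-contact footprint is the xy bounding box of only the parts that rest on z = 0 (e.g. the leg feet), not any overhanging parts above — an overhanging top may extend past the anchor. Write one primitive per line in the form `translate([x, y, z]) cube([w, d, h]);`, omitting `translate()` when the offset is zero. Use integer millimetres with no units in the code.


translate([149, 335, 0]) cube([2399, 69, 275]);


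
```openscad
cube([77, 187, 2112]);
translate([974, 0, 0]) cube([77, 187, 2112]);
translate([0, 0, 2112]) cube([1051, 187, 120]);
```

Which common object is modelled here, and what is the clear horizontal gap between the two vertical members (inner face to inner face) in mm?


A door frame. The clear opening width is 897 mm.

Two 2112 mm tall posts with a header on top — a door frame. The left jamb is 77 mm wide at x = 0; the right jamb starts at x = 974. The clear opening is 974 − 77 = 897 mm.


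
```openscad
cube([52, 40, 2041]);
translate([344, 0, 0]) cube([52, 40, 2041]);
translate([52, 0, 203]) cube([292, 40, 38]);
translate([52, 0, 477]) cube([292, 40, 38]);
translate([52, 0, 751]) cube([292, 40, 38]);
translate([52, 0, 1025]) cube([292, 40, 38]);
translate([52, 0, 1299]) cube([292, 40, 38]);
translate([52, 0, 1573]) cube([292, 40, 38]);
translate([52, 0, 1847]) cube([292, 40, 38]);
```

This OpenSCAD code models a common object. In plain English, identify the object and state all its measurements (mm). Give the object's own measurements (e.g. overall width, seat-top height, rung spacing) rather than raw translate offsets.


A straight ladder. Two 52×40 mm vertical rails, 2041 mm tall, stand 396 mm apart (outside-to-outside) with their front faces coplanar on the −y side. 7 rungs, each 40 mm deep and 38 mm tall, span between the inner faces of the rails, front faces flush with the rails. The lowest rung's underside is at z = 203 mm and rungs are spaced 274 mm apart (underside to underside).


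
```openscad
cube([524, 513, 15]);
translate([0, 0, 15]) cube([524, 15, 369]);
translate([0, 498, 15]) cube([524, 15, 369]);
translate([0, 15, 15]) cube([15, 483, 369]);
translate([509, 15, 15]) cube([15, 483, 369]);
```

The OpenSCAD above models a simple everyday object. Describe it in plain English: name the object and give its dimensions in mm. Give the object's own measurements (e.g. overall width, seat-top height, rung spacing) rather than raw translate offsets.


An open-topped rectangular box: outside dimensions 524×513×384 mm, with a uniform wall and base thickness of 15 mm. The base is a full 524×513 slab on the floor; four walls sit on top of the base. The front and back walls (the −y and +y sides) span the full width; the two side walls fit between them.


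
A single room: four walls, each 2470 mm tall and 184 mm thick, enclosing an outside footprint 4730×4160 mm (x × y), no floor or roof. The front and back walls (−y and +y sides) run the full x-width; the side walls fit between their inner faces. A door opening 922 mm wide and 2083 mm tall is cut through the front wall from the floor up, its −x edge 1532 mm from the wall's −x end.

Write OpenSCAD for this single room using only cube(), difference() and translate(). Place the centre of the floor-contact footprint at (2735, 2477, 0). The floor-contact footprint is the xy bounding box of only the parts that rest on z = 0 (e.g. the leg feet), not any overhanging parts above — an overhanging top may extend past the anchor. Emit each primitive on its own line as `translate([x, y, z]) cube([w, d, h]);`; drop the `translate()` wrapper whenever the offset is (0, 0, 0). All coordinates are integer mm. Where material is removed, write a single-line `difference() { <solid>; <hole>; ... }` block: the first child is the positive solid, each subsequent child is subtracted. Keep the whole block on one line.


difference() { translate([370, 397, 0]) cube([4730, 184, 2470]); translate([1902, 397, 0]) cube([922, 184, 2083]); }
translate([370, 4373, 0]) cube([4730, 184, 2470]);
translate([370, 581, 0]) cube([184, 3792, 2470]);
translate([4916, 581, 0]) cube([184, 3792, 2470]);


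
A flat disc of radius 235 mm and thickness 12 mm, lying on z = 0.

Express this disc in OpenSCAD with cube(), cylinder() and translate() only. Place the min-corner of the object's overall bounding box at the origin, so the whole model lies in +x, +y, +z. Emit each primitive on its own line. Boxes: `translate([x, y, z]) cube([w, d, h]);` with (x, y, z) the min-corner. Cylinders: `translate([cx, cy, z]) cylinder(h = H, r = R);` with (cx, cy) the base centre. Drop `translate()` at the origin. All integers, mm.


translate([235, 235, 0]) cylinder(h = 12, r = 235);


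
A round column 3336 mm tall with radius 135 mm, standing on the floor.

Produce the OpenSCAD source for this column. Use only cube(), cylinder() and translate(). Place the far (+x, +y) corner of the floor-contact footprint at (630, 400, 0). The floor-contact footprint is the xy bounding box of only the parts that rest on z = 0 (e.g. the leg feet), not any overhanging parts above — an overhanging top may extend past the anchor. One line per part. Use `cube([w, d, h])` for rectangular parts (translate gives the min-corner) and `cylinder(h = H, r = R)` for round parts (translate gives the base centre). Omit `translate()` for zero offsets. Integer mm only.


translate([495, 265, 0]) cylinder(h = 3336, r = 135);


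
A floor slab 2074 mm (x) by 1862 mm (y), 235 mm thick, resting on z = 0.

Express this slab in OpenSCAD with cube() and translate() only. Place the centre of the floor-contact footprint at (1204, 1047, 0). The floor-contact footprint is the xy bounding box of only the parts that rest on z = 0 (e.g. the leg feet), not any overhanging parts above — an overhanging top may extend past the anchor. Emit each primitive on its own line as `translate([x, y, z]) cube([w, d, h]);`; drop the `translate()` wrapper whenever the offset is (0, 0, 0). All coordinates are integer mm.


translate([167, 116, 0]) cube([2074, 1862, 235]);


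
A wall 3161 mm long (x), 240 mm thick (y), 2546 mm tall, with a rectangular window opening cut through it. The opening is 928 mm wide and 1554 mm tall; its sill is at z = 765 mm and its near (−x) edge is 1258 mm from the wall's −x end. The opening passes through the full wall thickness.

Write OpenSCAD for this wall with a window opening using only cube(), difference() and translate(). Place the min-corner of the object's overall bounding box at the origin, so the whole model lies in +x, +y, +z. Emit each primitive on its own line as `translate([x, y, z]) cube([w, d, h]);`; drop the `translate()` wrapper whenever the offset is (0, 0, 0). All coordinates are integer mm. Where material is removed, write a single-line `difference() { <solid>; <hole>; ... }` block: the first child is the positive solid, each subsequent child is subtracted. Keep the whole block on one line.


difference() { cube([3161, 240, 2546]); translate([1258, 0, 765]) cube([928, 240, 1554]); }


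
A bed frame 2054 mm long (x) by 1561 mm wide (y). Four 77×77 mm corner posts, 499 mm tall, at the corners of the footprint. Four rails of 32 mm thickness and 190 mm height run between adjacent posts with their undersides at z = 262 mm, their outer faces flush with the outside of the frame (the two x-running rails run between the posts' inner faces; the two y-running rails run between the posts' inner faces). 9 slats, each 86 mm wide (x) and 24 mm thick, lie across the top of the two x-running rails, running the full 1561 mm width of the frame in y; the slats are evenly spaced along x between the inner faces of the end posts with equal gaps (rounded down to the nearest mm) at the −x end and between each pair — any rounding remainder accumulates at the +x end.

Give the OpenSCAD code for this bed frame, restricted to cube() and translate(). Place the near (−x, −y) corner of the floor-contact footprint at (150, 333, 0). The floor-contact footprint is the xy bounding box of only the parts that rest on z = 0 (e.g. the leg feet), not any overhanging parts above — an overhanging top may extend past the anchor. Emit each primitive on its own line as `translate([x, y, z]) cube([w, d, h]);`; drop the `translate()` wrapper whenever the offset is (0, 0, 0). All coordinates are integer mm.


// slat z = rail_z + rail_h = 262 + 190 = 452
// slat gap = ⌊(1900 − 9·86) / 10⌋ = 112
translate([150, 333, 0]) cube([77, 77, 499]);
translate([150, 1817, 0]) cube([77, 77, 499]);
translate([2127, 333, 0]) cube([77, 77, 499]);
translate([2127, 1817, 0]) cube([77, 77, 499]);
translate([227, 333, 262]) cube([1900, 32, 190]);
translate([227, 1862, 262]) cube([1900, 32, 190]);
translate([150, 410, 262]) cube([32, 1407, 190]);
translate([2172, 410, 262]) cube([32, 1407, 190]);
translate([339, 333, 452]) cube([86, 1561, 24]);
translate([537, 333, 452]) cube([86, 1561, 24]);
translate([735, 333, 452]) cube([86, 1561, 24]);
translate([933, 333, 452]) cube([86, 1561, 24]);
translate([1131, 333, 452]) cube([86, 1561, 24]);
translate([1329, 333, 452]) cube([86, 1561, 24]);
translate([1527, 333, 452]) cube([86, 1561, 24]);
translate([1725, 333, 452]) cube([86, 1561, 24]);
translate([1923, 333, 452]) cube([86, 1561, 24]);


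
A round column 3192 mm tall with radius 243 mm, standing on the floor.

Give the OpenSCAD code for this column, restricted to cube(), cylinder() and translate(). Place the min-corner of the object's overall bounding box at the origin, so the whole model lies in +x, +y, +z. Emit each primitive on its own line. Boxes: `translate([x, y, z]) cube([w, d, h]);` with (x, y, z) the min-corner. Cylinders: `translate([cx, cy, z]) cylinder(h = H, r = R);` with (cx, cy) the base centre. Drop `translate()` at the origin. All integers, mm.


translate([243, 243, 0]) cylinder(h = 3192, r = 243);


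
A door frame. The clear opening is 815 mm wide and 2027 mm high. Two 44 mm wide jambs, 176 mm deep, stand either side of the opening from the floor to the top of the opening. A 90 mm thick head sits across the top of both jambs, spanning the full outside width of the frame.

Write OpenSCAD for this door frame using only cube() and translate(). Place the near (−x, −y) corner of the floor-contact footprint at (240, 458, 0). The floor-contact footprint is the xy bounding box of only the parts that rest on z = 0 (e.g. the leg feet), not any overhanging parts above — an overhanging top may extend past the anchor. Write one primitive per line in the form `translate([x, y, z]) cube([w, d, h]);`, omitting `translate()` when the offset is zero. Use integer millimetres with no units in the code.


translate([240, 458, 0]) cube([44, 176, 2027]);
translate([1099, 458, 0]) cube([44, 176, 2027]);
translate([240, 458, 2027]) cube([903, 176, 90]);


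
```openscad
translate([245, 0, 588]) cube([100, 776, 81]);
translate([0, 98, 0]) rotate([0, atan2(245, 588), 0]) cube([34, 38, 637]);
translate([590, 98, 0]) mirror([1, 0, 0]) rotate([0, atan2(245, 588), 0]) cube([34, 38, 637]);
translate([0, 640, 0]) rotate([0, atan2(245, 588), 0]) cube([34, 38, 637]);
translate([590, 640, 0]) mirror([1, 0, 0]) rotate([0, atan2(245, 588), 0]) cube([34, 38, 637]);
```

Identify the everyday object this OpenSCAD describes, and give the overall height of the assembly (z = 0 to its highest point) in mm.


A sawhorse. The overall height is 669 mm.

A beam across two mirrored pairs of raked legs — a sawhorse. The beam's underside is at z = 588 (matching the legs' vertical rise in atan2(245, 588)) and the beam is 81 mm tall, so its top is at 588 + 81 = 669 mm. The raked legs top out at the beam's underside, so that is the highest point.


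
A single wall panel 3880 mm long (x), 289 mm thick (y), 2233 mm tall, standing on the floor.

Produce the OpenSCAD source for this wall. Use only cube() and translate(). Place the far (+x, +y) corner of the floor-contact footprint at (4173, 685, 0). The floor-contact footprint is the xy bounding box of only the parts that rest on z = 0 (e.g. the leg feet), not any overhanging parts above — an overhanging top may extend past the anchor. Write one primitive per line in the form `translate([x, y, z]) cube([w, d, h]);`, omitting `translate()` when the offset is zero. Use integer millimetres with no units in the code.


translate([293, 396, 0]) cube([3880, 289, 2233]);


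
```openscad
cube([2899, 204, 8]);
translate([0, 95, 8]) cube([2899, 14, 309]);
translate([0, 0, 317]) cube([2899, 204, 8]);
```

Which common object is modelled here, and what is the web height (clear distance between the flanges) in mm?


An I-beam. The web height is 309 mm.

Two wide flanges with a thin centred web — an I-beam. Overall 325 mm minus two 8 mm flanges gives a web of 325 − 2·8 = 309 mm.


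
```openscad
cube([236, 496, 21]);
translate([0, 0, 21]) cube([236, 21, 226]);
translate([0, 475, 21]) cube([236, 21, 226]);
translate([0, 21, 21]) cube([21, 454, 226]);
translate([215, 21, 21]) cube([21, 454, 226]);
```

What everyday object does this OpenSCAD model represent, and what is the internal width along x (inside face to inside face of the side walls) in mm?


An open box. The internal width is 194 mm.

A 236×496 base slab with four walls standing on it — an open box. The base is 236 mm wide and the walls are 21 mm thick, so the internal width is 236 − 2 × 21 = 194 mm.


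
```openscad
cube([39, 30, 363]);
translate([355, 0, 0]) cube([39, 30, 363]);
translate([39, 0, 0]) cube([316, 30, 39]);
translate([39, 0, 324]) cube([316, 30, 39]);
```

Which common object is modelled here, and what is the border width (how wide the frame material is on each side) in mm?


A picture frame. The border width is 39 mm.

Four thin pieces enclosing a rectangular opening — a picture frame. The two full-height stiles are 363 mm tall; the top rail sits at z = 324 and is 39 mm tall, so the border above the opening is 363 − 324 = 39 mm, matching the stile x-width.


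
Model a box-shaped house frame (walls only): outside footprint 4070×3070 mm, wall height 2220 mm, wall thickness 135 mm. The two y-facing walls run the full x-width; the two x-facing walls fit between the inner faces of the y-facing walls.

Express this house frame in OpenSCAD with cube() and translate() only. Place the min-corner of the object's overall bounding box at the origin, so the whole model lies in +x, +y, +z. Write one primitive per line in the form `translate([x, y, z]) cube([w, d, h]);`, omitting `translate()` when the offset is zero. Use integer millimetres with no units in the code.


cube([4070, 135, 2220]);
translate([0, 2935, 0]) cube([4070, 135, 2220]);
translate([0, 135, 0]) cube([135, 2800, 2220]);
translate([3935, 135, 0]) cube([135, 2800, 2220]);


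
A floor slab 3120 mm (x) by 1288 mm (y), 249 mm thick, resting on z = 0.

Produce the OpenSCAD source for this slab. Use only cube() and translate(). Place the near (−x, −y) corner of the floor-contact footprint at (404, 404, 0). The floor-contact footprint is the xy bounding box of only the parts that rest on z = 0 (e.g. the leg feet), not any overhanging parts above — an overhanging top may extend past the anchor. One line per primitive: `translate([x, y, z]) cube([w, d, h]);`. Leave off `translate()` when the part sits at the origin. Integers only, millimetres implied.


translate([404, 404, 0]) cube([3120, 1288, 249]);


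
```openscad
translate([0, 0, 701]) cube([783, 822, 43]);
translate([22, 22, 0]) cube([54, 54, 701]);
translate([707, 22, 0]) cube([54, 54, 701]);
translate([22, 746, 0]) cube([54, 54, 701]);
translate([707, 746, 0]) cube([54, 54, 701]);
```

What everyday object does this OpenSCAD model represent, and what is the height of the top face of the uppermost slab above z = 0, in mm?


A table. The table height is 744 mm.

A 783×822×43 slab sits at z = 701 on four 54 mm square posts — a table. The top surface is at 701 + 43 = 744 mm.


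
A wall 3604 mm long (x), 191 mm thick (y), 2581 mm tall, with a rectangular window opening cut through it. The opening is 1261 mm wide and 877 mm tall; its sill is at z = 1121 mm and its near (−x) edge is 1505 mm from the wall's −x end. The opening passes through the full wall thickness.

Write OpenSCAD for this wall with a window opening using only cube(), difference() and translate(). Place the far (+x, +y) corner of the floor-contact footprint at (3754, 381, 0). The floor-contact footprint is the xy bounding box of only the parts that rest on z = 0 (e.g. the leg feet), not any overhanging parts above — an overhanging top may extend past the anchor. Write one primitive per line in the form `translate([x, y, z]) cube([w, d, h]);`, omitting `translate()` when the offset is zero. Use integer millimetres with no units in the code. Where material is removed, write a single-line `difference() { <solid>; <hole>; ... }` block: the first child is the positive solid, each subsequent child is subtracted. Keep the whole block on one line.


difference() { translate([150, 190, 0]) cube([3604, 191, 2581]); translate([1655, 190, 1121]) cube([1261, 191, 877]); }


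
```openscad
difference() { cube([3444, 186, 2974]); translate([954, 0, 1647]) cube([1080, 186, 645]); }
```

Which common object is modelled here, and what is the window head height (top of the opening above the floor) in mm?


A wall with a window opening. The window head height is 2292 mm.

A wall with a rectangular opening subtracted — a window. Sill at z = 1647, opening 645 mm tall, so the head is at 1647 + 645 = 2292 mm.


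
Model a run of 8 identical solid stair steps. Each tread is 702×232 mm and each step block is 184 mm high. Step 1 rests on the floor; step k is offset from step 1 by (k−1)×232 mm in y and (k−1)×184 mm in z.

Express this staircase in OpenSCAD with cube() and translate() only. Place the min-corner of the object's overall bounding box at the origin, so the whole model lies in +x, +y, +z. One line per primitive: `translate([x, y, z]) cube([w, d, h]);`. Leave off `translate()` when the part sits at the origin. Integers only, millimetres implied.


cube([702, 232, 184]);
translate([0, 232, 184]) cube([702, 232, 184]);
translate([0, 464, 368]) cube([702, 232, 184]);
translate([0, 696, 552]) cube([702, 232, 184]);
translate([0, 928, 736]) cube([702, 232, 184]);
translate([0, 1160, 920]) cube([702, 232, 184]);
translate([0, 1392, 1104]) cube([702, 232, 184]);
translate([0, 1624, 1288]) cube([702, 232, 184]);


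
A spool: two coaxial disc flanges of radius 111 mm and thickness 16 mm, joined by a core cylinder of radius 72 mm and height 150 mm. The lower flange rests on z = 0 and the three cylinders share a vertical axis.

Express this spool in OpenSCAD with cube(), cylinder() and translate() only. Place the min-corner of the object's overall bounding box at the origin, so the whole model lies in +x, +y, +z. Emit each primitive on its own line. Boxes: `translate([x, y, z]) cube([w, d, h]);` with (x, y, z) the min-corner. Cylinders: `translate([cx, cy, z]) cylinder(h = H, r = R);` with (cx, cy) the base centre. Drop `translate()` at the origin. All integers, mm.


translate([111, 111, 0]) cylinder(h = 16, r = 111);
translate([111, 111, 16]) cylinder(h = 150, r = 72);
translate([111, 111, 166]) cylinder(h = 16, r = 111);


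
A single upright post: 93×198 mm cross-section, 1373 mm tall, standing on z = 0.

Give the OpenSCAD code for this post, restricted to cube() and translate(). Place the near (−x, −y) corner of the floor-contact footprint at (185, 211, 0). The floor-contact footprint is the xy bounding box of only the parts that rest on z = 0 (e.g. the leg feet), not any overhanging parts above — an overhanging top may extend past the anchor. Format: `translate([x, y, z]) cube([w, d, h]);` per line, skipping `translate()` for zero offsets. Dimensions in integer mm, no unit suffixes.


translate([185, 211, 0]) cube([93, 198, 1373]);


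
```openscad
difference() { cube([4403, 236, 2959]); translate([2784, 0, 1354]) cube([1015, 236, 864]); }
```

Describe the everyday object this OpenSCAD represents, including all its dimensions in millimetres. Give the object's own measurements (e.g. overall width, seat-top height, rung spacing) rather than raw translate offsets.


A wall 4403 mm long (x), 236 mm thick (y), 2959 mm tall, with a rectangular window opening cut through it. The opening is 1015 mm wide and 864 mm tall; its sill is at z = 1354 mm and its near (−x) edge is 2784 mm from the wall's −x end. The opening passes through the full wall thickness.
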